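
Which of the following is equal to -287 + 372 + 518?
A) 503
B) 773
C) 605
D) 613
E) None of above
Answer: E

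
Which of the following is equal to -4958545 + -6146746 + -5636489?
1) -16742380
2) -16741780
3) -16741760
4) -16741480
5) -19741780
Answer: 2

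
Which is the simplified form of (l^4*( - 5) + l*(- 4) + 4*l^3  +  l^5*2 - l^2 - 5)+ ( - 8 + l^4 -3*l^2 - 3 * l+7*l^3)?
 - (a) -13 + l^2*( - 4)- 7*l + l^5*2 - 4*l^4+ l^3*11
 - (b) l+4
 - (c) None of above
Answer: a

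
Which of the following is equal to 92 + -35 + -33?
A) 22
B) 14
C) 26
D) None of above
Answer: D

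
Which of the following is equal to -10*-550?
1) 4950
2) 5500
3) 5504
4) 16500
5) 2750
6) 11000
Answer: 2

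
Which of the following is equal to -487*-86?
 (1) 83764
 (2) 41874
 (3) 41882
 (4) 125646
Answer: 3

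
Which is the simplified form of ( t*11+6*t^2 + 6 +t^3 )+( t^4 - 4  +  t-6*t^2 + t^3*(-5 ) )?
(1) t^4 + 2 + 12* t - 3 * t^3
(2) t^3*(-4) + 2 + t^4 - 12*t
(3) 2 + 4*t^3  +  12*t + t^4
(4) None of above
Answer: 4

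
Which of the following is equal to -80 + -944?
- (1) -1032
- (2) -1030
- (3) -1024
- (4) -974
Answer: 3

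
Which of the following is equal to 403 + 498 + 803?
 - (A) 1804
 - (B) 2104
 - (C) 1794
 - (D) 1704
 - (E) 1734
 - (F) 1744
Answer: D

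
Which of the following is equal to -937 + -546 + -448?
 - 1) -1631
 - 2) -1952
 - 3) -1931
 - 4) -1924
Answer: 3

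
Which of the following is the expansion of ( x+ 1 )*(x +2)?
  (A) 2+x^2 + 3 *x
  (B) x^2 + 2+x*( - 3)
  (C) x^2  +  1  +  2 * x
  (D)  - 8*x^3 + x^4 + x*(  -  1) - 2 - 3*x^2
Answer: A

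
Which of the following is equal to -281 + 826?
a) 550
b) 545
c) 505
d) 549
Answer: b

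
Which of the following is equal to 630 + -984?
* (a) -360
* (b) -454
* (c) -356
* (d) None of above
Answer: d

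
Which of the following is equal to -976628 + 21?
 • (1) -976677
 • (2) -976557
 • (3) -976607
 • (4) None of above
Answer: 3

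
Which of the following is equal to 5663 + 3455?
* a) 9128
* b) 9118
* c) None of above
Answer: b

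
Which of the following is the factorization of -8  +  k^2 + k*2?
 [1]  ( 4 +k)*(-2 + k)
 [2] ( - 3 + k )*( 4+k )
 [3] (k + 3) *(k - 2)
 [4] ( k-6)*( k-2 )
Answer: 1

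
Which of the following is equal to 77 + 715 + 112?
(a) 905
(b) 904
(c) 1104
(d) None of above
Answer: b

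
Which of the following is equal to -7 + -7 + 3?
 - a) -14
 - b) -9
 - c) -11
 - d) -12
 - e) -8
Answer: c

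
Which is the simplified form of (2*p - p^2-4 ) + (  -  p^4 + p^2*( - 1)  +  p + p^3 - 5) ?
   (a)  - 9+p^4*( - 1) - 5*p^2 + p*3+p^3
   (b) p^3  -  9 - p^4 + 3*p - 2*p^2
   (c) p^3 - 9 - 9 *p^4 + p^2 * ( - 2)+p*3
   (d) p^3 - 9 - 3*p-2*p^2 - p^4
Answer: b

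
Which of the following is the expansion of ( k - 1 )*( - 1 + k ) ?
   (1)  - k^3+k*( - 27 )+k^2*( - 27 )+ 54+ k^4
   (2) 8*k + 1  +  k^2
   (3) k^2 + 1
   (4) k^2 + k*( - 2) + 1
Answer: 4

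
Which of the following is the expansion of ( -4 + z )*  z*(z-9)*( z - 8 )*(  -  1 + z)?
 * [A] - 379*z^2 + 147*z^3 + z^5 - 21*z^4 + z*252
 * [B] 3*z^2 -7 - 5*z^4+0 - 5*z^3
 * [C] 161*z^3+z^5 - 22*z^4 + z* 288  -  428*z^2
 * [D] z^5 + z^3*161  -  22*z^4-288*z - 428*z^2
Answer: C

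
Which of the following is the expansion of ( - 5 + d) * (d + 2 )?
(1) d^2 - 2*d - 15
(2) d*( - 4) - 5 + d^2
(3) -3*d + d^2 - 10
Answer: 3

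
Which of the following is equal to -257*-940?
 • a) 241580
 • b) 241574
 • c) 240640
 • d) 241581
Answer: a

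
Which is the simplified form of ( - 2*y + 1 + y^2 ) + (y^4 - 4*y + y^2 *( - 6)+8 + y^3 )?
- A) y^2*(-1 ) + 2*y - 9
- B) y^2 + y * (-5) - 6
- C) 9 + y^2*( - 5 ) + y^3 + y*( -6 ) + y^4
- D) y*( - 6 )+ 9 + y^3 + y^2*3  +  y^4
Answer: C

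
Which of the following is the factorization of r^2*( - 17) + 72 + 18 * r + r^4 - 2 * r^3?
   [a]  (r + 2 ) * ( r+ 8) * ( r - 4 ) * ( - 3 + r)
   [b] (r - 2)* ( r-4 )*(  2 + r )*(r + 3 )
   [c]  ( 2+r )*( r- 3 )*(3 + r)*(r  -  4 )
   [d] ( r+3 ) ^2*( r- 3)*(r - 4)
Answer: c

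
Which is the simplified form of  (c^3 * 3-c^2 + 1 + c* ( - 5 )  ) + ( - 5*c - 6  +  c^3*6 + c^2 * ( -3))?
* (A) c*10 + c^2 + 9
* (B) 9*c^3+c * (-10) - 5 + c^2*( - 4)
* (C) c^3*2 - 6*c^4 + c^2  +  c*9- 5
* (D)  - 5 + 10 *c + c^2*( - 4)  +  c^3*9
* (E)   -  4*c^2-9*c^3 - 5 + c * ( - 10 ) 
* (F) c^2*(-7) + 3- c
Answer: B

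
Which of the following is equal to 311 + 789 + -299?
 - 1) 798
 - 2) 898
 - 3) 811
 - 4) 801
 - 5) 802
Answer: 4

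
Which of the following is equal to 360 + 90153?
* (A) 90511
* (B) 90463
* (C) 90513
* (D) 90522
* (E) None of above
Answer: C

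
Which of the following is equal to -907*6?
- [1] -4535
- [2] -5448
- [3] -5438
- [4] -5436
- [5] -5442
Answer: 5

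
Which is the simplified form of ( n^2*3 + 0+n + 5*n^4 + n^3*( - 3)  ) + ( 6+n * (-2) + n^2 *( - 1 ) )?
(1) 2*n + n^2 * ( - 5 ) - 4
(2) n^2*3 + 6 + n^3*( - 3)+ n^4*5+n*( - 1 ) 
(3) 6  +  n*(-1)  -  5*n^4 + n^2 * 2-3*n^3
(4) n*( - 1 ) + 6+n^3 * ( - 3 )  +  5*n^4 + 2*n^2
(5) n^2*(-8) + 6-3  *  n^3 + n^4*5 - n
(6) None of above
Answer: 4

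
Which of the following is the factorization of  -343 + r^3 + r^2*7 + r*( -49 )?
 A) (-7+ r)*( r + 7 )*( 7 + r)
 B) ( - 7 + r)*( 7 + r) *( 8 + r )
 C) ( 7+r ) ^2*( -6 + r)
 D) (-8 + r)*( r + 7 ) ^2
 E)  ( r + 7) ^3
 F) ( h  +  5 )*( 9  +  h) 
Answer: A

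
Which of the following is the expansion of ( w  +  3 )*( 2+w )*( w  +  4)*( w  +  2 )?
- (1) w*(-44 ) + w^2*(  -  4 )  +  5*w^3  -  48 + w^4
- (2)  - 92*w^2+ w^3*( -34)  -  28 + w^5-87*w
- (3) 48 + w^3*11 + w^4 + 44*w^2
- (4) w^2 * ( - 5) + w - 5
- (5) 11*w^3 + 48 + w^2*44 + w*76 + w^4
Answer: 5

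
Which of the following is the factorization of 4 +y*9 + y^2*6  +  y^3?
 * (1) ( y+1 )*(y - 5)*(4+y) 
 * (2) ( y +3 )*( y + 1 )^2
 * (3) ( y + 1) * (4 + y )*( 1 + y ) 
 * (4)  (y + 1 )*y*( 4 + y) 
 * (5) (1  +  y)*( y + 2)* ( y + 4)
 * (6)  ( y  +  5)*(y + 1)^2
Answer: 3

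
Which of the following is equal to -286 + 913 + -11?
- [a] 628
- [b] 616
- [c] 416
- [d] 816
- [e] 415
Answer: b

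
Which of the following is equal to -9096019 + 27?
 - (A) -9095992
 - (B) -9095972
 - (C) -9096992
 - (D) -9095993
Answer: A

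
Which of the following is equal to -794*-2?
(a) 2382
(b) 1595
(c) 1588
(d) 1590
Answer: c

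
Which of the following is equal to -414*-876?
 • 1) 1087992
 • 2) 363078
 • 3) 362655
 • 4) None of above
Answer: 4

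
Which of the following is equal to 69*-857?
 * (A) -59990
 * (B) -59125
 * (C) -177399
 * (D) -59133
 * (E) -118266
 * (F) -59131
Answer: D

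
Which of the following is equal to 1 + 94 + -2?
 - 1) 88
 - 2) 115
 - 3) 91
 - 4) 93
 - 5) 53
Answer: 4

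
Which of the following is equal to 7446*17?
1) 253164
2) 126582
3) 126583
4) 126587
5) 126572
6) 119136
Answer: 2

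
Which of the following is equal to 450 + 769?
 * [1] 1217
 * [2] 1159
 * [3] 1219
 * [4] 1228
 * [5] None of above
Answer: 3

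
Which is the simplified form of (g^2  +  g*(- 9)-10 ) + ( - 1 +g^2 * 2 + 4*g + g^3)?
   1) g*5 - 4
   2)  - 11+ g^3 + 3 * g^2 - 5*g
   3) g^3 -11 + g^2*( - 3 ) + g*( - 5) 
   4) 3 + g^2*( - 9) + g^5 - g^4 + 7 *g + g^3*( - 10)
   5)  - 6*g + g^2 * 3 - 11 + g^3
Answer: 2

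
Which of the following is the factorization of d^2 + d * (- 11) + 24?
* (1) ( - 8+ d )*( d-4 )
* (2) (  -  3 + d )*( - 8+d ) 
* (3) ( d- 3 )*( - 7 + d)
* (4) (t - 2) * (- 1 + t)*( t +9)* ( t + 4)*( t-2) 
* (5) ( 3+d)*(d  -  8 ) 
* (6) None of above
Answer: 2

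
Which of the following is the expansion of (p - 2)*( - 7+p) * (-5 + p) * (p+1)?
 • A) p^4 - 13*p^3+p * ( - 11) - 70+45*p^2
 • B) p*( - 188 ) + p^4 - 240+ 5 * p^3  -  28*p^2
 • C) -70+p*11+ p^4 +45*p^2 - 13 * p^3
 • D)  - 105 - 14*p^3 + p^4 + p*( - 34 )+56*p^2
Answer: A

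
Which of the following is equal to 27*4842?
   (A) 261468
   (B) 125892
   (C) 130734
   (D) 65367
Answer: C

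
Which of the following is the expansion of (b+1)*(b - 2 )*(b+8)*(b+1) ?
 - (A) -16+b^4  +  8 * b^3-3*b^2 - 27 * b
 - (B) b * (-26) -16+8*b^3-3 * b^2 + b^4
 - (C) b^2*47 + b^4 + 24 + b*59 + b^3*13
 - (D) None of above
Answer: B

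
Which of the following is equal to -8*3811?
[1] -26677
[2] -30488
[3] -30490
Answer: 2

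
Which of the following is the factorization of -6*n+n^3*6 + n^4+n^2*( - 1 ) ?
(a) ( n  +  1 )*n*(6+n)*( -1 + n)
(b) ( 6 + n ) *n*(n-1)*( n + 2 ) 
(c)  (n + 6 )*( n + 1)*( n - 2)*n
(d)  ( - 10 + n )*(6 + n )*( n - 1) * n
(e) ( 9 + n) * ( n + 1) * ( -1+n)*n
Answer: a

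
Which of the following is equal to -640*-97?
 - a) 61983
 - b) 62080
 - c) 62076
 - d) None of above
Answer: b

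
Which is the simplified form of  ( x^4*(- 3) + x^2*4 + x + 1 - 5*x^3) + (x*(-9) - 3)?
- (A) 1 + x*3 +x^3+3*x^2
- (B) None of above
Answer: B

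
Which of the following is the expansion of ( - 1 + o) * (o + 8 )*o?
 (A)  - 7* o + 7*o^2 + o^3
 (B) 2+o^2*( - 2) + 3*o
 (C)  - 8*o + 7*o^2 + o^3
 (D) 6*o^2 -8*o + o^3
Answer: C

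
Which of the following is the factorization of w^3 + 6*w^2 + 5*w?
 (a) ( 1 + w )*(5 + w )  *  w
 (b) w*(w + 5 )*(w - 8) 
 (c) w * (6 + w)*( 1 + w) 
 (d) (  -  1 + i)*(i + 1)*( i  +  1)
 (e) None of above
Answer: a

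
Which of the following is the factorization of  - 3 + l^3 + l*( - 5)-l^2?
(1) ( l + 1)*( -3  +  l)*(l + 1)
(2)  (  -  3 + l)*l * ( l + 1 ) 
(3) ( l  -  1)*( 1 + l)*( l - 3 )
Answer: 1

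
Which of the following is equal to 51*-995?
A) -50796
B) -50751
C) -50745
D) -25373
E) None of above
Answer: C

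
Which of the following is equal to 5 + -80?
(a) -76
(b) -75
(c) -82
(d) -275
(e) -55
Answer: b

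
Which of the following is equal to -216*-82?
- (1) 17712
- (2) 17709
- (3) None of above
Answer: 1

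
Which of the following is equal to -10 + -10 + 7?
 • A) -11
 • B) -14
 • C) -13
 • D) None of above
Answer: C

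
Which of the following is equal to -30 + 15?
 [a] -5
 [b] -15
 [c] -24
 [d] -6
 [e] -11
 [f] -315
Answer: b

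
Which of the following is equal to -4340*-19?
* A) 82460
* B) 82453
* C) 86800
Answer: A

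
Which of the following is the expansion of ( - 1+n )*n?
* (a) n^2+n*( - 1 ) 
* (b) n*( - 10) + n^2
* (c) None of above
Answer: a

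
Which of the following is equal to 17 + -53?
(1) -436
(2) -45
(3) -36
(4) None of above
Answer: 3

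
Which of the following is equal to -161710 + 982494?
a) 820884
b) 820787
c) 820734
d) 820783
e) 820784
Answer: e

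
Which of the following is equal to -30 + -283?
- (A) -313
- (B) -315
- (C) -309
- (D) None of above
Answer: A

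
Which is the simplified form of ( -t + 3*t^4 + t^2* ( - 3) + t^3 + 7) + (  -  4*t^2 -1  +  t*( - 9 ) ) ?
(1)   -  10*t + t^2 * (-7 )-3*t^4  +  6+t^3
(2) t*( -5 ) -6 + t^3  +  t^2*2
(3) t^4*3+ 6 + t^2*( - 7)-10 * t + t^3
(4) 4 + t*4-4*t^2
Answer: 3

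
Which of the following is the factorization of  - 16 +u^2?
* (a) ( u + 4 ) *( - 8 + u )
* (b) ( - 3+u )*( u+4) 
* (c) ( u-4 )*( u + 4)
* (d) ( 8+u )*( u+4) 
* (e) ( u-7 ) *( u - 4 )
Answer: c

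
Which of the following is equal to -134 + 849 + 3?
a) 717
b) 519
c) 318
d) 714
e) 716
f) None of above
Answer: f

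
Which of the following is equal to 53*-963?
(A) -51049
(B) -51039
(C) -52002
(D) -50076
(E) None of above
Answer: B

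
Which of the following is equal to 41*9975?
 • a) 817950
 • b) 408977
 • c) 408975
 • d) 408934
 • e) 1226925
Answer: c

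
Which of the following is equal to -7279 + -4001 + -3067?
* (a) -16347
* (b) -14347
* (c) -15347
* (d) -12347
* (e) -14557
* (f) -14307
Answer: b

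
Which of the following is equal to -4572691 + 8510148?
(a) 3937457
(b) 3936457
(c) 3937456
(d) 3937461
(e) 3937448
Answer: a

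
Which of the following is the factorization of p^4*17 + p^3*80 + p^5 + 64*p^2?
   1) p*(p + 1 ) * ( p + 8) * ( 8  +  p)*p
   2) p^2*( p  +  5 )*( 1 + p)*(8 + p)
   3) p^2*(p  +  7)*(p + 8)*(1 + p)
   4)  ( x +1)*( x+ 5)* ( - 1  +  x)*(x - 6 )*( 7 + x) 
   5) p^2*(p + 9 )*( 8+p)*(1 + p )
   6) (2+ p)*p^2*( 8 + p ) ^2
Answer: 1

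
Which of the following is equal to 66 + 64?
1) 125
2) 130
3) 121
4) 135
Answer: 2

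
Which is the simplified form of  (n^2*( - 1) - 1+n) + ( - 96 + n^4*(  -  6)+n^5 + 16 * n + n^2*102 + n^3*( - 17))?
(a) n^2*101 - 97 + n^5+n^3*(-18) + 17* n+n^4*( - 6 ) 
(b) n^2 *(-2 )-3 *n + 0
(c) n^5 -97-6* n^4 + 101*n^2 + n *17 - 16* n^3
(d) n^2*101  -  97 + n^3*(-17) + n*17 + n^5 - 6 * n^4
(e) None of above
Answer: d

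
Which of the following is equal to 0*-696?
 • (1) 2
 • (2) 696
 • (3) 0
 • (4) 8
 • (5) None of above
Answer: 3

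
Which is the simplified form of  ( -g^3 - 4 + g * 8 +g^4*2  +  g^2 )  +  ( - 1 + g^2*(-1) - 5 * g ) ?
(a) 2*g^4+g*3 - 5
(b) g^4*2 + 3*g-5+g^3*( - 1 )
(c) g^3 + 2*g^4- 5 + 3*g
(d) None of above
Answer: b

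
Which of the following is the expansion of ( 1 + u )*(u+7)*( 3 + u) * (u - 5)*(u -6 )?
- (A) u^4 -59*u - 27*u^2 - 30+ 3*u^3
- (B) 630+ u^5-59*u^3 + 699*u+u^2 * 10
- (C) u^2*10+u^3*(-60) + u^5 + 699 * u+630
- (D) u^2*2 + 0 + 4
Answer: C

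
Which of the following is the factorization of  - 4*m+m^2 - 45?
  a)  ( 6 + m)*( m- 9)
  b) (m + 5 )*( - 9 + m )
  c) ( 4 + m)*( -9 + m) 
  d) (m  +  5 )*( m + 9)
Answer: b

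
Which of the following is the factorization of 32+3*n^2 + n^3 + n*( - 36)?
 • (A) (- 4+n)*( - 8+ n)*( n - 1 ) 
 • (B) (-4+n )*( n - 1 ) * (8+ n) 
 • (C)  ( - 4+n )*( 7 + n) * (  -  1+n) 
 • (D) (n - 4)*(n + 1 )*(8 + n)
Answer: B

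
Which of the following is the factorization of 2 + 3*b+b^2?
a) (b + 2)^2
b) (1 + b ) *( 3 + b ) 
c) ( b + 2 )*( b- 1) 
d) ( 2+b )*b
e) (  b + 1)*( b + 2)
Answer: e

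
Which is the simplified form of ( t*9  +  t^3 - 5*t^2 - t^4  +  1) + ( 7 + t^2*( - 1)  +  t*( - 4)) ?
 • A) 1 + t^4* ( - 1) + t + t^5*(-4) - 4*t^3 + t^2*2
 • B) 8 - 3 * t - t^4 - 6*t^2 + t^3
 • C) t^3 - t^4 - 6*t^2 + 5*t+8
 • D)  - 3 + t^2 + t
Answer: C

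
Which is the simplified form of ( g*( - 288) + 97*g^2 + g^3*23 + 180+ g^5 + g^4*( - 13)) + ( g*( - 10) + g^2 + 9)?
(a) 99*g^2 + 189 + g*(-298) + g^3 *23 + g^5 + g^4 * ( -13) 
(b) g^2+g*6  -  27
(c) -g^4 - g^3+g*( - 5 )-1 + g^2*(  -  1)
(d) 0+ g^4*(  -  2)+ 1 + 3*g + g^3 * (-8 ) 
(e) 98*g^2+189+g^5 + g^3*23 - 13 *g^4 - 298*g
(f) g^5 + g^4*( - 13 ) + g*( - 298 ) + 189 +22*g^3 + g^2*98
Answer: e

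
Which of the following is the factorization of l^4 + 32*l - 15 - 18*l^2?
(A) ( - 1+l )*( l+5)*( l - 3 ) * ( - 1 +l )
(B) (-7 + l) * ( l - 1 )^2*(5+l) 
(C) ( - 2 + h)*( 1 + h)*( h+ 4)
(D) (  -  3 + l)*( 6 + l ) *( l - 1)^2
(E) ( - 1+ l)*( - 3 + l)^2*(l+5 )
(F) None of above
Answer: A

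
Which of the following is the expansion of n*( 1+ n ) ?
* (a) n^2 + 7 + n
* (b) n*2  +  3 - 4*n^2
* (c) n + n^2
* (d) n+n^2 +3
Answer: c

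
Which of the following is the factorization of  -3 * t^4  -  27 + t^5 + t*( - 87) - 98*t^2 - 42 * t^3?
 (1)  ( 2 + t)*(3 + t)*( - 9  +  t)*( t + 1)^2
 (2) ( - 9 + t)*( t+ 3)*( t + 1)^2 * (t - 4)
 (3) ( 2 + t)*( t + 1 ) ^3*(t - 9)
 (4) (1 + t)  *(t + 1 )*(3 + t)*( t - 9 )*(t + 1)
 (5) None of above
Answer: 4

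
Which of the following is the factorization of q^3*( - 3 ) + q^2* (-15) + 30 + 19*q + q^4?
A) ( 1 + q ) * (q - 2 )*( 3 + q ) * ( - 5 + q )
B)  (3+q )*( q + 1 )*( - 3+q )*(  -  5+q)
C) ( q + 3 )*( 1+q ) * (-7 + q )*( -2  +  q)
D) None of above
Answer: A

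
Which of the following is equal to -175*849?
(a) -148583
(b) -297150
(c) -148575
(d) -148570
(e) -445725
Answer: c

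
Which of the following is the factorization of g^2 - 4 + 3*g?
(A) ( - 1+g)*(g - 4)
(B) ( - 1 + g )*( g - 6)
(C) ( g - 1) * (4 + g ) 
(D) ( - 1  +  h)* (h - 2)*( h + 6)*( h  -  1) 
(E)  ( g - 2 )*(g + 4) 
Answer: C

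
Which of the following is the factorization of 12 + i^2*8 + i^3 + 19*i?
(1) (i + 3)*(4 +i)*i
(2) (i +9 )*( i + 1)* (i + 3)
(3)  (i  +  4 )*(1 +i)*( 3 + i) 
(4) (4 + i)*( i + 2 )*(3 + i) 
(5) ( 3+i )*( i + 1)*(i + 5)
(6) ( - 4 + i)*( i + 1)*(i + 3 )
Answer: 3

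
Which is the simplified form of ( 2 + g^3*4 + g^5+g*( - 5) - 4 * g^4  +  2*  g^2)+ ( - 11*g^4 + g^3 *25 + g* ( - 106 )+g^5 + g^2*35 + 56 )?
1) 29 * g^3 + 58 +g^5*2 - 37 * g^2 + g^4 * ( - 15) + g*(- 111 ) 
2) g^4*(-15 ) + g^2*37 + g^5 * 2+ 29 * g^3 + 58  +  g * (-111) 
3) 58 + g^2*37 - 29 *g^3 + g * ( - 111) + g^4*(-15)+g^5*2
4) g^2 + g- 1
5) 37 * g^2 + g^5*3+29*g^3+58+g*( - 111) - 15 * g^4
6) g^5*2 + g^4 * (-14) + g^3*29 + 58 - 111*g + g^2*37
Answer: 2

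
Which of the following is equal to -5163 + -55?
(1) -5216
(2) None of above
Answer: 2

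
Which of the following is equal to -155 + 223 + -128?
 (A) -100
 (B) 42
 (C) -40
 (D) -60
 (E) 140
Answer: D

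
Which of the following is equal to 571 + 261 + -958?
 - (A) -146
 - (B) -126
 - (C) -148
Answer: B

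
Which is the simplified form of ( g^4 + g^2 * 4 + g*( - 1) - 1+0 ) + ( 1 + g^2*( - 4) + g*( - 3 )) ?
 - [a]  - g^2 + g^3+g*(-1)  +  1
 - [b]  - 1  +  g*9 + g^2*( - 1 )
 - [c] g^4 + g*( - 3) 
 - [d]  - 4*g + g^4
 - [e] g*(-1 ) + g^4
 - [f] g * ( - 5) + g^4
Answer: d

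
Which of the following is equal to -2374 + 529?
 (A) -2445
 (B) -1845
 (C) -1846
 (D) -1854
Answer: B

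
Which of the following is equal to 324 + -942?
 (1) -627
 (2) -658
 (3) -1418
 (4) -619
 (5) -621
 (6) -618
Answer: 6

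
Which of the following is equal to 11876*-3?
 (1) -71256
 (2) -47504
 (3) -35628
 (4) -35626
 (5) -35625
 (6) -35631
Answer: 3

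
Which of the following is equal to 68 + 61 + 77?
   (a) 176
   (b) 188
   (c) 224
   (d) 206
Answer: d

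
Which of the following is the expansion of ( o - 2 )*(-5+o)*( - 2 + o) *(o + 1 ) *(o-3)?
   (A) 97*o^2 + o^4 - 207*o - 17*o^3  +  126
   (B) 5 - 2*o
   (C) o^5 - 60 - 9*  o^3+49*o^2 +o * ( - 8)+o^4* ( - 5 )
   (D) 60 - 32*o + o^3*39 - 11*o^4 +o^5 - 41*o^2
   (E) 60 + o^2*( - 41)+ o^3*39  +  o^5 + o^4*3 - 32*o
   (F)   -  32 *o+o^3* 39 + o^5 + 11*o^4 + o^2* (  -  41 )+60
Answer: D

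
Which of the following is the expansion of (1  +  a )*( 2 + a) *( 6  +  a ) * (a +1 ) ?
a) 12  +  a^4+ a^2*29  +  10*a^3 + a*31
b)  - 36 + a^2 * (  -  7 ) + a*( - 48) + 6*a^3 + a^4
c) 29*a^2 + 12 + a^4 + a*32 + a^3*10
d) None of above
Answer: c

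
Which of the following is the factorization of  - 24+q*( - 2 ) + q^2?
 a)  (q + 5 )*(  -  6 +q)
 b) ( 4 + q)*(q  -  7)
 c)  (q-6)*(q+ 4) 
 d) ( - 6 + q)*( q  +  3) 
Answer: c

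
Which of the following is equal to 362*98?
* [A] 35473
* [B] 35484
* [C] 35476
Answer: C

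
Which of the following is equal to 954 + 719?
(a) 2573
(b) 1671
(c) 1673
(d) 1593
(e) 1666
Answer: c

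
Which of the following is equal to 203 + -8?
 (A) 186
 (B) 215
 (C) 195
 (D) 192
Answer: C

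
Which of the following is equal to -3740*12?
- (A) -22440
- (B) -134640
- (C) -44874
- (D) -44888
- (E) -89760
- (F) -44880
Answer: F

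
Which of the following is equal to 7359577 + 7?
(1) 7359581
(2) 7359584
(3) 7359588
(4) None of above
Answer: 2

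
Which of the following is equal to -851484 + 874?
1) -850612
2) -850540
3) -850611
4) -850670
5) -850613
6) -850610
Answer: 6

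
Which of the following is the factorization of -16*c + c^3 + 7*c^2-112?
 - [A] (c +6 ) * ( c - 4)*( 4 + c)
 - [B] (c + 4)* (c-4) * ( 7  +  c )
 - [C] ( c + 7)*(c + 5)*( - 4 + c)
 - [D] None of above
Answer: B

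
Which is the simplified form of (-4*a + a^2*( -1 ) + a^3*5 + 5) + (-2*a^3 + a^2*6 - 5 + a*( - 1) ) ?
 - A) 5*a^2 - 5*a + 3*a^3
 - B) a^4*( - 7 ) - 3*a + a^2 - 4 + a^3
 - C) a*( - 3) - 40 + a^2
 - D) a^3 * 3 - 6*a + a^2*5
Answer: A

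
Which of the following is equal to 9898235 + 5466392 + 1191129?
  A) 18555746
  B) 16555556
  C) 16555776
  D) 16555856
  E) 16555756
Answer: E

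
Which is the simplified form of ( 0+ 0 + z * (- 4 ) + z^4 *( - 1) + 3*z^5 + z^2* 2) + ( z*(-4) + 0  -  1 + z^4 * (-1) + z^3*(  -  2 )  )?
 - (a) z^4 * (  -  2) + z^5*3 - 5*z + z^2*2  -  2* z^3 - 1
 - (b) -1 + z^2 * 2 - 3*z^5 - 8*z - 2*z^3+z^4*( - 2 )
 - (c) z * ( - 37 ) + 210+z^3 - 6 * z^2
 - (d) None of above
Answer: d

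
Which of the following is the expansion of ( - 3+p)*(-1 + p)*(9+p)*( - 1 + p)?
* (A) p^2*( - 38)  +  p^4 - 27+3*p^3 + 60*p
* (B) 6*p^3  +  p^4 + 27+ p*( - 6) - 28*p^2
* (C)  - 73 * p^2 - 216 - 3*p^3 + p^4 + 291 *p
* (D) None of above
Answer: D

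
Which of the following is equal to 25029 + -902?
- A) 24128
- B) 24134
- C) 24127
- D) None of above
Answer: C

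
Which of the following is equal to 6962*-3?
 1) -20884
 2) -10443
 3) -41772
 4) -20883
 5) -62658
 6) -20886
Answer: 6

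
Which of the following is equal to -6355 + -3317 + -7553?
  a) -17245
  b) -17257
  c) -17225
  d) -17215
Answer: c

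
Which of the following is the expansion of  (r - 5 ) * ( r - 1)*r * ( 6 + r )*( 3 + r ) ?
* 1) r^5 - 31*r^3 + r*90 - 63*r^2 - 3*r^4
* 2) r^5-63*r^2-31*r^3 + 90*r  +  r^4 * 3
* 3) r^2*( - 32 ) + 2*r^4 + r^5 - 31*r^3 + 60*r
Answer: 2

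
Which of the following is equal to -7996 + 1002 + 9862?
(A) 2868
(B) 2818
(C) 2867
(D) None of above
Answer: A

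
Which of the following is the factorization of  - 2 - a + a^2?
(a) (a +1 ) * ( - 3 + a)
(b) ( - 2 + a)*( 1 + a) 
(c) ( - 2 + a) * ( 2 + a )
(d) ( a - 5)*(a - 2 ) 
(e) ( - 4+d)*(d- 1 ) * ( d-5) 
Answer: b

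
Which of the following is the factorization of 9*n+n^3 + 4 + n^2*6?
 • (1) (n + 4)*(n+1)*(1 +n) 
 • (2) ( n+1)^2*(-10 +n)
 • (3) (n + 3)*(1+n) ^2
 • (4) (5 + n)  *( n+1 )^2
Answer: 1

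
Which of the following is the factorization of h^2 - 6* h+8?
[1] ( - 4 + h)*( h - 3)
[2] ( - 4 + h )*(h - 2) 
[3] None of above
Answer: 2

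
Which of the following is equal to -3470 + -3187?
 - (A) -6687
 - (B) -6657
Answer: B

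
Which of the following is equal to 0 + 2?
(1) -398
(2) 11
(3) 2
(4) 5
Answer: 3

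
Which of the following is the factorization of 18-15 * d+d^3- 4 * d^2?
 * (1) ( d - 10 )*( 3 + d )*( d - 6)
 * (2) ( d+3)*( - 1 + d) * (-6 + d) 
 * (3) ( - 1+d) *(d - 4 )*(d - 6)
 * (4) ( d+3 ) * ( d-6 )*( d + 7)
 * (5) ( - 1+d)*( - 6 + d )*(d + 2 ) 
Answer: 2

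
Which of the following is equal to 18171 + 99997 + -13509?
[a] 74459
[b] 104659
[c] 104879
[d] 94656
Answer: b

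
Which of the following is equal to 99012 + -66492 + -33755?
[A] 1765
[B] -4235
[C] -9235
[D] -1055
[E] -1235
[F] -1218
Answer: E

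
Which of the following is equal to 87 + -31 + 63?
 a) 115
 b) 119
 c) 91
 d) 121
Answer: b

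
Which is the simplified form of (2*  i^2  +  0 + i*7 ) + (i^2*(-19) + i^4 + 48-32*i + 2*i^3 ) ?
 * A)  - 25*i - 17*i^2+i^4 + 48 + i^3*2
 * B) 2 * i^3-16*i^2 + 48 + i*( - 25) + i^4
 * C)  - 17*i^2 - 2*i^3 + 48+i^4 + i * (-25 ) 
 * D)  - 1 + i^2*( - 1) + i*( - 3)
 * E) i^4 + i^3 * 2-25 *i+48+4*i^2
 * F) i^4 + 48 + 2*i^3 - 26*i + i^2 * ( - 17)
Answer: A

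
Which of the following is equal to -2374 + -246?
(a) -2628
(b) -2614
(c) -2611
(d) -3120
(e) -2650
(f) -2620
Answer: f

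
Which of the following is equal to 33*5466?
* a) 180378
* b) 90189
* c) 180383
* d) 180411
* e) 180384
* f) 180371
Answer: a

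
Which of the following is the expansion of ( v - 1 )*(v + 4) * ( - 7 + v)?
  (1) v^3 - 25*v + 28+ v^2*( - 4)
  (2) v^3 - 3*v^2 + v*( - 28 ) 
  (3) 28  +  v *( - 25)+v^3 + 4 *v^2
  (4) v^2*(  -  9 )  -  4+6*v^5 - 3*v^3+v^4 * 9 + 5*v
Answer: 1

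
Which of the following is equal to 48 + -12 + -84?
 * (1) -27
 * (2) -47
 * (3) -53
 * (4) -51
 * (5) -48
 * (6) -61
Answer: 5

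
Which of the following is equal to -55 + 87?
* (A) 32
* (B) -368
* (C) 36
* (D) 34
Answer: A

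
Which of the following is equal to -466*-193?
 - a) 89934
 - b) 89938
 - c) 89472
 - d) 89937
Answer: b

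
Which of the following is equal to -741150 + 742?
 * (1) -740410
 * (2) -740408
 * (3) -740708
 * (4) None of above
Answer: 2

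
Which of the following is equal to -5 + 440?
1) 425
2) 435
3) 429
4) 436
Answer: 2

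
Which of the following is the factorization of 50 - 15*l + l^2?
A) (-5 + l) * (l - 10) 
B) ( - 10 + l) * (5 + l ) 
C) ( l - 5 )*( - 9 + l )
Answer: A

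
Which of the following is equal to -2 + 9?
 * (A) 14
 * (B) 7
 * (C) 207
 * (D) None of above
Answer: B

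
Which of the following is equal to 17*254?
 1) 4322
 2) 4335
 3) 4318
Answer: 3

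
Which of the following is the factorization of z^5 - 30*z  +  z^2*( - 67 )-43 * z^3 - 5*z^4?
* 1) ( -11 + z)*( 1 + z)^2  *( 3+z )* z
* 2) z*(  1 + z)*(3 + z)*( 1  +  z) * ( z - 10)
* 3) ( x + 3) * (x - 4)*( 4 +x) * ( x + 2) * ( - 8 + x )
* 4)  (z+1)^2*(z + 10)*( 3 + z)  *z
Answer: 2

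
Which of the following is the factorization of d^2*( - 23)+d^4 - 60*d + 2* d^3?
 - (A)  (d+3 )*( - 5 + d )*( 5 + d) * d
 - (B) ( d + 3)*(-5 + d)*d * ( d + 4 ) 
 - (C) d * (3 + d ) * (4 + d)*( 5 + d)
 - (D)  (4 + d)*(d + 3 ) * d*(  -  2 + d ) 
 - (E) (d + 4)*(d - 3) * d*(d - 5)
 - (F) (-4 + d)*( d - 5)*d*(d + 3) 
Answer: B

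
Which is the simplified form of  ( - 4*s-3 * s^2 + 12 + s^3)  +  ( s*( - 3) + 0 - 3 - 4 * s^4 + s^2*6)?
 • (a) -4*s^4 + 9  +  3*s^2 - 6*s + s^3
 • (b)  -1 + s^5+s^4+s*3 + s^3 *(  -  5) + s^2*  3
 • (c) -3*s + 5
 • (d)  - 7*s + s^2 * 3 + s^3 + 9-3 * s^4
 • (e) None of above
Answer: e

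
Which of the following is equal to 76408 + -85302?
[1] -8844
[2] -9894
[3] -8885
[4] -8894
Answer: 4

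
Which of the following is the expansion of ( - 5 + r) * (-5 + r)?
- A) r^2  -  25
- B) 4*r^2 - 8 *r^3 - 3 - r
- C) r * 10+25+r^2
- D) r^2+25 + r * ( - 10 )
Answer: D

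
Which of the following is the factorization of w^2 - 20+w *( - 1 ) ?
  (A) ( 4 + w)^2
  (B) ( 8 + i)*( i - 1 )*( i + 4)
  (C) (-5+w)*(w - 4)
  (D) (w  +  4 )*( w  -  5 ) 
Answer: D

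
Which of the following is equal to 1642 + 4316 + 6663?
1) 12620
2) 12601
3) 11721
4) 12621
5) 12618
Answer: 4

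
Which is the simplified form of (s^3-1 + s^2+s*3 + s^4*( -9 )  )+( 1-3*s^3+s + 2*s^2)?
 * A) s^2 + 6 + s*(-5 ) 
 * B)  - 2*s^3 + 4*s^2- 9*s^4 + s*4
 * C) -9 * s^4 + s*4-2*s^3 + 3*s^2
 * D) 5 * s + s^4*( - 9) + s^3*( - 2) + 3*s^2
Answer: C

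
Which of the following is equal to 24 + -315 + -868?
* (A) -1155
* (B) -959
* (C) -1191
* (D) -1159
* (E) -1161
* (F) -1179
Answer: D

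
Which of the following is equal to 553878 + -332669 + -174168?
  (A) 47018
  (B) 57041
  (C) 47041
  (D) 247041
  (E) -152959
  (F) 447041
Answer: C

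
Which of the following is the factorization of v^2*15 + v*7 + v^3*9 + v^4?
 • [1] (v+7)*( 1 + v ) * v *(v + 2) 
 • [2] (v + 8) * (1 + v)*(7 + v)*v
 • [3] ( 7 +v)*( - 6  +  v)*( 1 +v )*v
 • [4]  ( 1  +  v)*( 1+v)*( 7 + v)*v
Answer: 4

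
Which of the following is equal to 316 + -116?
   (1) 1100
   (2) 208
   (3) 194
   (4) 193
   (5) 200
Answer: 5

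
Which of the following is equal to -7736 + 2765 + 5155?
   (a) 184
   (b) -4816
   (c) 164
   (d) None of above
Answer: a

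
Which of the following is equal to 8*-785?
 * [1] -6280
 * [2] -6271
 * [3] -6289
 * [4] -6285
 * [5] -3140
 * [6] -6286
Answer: 1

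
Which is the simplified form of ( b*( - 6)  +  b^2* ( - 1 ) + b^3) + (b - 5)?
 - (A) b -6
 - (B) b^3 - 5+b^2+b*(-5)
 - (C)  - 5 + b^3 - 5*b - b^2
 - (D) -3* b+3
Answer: C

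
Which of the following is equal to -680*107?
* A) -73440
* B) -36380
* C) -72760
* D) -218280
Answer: C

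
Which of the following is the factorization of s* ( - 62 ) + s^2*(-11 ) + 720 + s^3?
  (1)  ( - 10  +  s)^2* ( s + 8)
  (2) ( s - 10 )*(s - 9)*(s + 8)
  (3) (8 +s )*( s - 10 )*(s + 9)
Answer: 2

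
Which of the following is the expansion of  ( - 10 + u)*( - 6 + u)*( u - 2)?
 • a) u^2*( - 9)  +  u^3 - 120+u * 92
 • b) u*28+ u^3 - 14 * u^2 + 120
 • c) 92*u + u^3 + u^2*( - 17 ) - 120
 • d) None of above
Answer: d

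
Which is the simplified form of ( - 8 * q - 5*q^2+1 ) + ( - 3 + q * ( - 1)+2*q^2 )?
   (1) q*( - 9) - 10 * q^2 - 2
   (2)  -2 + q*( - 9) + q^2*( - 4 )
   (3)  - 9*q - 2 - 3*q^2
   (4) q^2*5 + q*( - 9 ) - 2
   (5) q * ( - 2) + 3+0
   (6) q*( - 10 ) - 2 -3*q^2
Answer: 3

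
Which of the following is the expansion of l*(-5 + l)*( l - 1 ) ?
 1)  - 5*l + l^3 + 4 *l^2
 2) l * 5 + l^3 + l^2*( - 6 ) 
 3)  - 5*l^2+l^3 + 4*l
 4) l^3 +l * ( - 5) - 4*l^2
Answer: 2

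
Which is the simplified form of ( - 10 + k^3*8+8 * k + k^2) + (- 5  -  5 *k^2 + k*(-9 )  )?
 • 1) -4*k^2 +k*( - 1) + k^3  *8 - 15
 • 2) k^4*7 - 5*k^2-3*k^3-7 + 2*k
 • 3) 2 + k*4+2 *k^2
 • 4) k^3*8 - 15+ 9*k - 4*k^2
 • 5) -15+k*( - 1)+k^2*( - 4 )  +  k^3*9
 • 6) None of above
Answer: 1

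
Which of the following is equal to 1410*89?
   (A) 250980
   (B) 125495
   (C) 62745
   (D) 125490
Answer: D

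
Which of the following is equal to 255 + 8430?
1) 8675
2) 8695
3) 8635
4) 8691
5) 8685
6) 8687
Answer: 5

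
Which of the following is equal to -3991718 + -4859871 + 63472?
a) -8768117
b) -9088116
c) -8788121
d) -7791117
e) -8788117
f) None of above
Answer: e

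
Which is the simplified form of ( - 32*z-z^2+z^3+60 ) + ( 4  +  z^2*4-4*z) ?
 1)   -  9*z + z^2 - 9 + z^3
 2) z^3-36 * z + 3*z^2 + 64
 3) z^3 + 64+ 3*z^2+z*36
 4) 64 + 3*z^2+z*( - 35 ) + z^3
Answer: 2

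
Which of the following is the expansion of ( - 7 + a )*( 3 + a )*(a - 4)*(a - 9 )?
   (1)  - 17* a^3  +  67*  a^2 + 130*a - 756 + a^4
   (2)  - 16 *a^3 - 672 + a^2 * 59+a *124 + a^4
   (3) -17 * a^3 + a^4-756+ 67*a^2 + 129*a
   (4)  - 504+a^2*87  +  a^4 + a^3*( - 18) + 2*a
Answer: 3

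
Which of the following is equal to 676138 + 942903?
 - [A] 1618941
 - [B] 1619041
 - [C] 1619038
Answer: B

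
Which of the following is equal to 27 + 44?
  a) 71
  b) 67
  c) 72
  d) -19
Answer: a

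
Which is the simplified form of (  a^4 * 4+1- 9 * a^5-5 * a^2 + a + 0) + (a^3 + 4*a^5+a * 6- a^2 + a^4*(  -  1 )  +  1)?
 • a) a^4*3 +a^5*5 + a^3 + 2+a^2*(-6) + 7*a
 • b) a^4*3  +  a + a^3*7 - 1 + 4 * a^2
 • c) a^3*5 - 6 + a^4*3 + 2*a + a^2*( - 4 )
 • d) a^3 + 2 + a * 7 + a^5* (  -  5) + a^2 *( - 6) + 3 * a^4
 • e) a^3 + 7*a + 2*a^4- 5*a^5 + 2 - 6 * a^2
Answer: d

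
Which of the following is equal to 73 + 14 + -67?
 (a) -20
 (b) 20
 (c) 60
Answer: b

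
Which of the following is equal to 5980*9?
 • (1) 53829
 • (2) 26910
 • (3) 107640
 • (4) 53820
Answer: 4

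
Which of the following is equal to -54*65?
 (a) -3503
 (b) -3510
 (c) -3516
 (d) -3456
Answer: b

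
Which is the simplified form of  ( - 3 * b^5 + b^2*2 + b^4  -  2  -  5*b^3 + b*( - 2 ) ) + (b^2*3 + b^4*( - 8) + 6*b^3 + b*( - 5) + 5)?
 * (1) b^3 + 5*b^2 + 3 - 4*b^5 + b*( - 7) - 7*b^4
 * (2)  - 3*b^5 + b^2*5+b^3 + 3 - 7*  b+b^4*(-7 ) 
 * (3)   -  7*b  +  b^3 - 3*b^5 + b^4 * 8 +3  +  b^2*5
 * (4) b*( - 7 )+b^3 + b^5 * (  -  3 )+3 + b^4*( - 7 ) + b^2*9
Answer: 2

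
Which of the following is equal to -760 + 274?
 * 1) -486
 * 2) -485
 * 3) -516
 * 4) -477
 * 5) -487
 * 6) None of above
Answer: 1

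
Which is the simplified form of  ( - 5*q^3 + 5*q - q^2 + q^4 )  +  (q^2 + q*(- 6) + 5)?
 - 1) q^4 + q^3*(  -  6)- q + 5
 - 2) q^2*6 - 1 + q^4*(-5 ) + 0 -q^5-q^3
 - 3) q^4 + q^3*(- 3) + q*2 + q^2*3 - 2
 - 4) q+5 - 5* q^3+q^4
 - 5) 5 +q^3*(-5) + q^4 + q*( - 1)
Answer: 5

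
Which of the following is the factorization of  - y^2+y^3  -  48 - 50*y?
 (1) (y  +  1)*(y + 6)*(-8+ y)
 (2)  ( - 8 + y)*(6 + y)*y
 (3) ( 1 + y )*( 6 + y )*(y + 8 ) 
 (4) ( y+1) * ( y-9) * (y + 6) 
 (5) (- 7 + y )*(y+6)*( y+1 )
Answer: 1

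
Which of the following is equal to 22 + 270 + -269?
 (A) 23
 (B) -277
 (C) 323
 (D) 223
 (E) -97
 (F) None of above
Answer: A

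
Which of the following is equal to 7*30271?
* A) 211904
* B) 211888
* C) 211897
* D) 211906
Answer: C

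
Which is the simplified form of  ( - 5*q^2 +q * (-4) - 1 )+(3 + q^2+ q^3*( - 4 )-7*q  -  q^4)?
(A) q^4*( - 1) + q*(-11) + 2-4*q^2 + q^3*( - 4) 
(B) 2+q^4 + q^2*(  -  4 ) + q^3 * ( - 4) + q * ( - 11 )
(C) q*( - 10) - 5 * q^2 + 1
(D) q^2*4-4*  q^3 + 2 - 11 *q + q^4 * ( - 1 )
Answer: A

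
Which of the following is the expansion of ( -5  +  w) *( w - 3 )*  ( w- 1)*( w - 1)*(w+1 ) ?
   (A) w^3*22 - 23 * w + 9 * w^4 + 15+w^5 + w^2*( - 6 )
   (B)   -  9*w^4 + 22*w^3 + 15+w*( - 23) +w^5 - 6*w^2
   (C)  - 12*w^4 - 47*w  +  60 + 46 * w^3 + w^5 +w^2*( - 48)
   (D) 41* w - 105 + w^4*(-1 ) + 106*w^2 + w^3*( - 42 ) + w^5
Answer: B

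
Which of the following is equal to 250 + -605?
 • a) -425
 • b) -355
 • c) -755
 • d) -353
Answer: b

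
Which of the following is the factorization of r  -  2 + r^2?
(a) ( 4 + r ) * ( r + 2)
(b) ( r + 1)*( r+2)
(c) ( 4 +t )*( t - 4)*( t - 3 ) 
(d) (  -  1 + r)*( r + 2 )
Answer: d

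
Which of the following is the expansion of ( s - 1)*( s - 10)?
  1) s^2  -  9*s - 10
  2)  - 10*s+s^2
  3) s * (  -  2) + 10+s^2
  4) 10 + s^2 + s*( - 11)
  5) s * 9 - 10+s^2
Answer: 4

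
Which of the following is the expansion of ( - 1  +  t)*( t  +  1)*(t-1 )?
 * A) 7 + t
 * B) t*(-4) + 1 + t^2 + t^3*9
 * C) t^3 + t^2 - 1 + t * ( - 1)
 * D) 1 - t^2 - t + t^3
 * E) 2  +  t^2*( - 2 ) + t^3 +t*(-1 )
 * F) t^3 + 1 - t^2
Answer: D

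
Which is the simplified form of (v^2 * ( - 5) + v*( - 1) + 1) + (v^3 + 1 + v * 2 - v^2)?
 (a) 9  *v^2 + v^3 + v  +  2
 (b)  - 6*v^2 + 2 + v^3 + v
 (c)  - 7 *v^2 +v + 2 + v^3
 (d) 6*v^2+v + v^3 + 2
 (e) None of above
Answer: b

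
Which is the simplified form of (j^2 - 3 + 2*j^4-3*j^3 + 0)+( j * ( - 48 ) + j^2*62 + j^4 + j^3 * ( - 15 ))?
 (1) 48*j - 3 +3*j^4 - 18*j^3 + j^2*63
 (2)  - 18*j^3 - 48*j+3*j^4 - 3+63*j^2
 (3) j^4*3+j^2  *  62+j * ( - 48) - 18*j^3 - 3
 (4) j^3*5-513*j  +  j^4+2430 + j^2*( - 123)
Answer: 2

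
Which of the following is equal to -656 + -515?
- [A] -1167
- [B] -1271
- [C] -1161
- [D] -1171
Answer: D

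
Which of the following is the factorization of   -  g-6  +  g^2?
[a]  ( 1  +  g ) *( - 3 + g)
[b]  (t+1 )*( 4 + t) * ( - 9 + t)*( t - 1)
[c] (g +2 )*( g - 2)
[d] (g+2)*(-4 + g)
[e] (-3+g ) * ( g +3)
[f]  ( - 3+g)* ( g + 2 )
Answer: f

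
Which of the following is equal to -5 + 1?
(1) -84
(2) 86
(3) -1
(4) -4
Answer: 4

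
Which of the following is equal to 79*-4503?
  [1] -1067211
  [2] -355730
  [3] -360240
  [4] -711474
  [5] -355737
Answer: 5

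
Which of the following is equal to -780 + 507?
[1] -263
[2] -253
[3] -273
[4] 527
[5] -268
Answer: 3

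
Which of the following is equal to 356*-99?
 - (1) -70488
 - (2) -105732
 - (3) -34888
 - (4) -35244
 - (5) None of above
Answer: 4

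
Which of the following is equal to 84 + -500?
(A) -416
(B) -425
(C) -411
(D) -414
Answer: A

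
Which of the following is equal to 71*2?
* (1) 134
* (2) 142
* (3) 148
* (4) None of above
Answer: 2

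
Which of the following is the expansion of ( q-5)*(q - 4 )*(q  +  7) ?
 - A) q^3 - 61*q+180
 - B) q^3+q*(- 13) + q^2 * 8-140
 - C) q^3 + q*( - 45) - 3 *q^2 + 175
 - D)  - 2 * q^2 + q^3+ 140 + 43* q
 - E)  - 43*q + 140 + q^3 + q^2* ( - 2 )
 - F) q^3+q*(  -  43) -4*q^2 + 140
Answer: E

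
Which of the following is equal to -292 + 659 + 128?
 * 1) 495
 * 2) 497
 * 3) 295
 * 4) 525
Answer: 1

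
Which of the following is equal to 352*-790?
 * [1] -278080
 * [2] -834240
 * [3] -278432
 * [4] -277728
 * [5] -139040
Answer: 1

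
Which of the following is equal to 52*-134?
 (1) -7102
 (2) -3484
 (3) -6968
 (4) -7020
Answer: 3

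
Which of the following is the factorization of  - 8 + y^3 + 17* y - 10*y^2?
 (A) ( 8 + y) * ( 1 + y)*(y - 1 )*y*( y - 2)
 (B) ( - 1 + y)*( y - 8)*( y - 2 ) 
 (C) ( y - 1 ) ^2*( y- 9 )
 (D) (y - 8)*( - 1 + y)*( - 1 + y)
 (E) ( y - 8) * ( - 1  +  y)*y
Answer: D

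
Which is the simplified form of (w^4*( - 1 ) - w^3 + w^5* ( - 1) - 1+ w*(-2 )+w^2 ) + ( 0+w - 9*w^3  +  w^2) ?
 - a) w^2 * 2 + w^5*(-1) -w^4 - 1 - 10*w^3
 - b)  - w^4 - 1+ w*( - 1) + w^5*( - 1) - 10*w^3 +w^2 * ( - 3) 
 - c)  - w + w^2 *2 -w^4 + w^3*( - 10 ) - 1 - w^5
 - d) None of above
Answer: c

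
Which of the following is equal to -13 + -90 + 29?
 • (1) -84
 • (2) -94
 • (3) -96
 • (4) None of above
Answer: 4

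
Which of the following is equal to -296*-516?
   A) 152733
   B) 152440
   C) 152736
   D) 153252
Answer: C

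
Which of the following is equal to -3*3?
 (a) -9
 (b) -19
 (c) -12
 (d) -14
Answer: a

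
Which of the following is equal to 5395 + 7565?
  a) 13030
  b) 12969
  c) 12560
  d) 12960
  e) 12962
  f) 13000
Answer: d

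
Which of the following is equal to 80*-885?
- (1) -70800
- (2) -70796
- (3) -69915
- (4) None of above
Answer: 1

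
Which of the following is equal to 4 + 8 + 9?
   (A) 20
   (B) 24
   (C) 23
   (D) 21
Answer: D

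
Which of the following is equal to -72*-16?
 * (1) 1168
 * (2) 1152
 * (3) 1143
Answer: 2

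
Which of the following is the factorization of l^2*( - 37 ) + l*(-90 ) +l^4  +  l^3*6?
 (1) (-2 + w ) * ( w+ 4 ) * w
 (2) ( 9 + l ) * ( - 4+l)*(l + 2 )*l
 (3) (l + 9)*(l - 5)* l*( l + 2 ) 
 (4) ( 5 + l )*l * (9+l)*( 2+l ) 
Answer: 3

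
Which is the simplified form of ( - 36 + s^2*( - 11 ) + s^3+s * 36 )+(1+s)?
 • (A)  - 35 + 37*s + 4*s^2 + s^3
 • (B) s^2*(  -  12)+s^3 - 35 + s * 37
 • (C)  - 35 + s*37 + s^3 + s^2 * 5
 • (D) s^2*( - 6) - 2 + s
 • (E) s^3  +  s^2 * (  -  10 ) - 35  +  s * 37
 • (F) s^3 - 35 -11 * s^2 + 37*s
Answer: F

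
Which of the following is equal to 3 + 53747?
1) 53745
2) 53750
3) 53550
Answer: 2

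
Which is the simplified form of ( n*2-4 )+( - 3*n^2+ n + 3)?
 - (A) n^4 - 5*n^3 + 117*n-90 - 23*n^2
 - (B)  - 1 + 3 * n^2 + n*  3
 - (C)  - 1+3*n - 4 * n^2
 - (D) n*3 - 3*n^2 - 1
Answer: D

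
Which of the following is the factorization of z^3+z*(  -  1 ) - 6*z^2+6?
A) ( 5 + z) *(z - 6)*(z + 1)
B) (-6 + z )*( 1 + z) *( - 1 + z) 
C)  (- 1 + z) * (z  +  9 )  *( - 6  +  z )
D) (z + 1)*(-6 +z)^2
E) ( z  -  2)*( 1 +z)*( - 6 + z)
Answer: B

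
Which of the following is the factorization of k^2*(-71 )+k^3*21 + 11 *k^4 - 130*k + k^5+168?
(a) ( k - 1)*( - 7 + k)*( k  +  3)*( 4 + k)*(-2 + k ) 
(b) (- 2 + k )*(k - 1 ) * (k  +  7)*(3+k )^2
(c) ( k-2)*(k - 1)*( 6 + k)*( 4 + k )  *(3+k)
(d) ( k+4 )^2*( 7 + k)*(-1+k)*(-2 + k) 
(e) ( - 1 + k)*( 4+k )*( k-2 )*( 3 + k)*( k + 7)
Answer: e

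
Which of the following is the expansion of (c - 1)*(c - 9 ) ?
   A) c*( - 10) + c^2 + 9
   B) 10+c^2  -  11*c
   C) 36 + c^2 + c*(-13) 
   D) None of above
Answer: A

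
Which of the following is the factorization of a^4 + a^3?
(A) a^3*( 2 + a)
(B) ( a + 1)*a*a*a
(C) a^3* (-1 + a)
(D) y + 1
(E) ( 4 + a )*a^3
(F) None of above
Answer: B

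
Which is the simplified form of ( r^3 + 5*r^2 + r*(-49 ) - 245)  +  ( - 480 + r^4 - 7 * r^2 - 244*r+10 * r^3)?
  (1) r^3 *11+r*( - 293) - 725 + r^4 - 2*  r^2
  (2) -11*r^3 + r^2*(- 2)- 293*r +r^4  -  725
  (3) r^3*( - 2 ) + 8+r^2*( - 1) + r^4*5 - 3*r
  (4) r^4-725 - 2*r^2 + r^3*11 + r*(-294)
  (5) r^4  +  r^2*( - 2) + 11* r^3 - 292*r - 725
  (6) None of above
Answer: 1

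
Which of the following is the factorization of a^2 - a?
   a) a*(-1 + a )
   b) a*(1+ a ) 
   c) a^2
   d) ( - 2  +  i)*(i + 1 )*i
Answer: a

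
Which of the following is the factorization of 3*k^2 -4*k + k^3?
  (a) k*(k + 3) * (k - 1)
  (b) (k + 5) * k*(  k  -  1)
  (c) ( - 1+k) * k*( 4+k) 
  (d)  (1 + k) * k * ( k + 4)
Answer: c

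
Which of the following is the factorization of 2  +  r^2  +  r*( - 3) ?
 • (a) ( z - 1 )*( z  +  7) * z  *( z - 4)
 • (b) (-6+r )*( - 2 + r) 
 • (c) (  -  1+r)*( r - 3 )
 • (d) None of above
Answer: d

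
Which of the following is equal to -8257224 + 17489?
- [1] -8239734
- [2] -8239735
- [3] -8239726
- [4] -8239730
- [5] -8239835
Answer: 2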